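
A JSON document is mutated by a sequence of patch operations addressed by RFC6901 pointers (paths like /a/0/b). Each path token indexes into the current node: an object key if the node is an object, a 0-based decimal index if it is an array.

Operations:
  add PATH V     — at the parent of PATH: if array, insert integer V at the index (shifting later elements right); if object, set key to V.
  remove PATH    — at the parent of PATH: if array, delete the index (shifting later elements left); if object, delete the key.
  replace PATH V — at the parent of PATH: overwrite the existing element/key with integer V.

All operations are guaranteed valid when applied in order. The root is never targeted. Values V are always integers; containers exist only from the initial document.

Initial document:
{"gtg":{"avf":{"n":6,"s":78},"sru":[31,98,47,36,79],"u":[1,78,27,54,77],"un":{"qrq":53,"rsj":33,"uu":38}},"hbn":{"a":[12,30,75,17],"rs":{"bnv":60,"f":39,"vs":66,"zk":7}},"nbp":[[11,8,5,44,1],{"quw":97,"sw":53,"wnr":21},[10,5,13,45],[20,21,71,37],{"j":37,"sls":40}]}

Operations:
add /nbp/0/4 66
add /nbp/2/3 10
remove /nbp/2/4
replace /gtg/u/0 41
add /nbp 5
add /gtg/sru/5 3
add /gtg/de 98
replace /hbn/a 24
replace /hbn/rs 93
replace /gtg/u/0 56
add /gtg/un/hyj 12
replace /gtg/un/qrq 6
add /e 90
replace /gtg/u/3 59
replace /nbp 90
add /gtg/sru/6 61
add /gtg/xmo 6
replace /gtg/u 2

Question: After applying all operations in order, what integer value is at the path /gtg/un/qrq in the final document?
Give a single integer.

After op 1 (add /nbp/0/4 66): {"gtg":{"avf":{"n":6,"s":78},"sru":[31,98,47,36,79],"u":[1,78,27,54,77],"un":{"qrq":53,"rsj":33,"uu":38}},"hbn":{"a":[12,30,75,17],"rs":{"bnv":60,"f":39,"vs":66,"zk":7}},"nbp":[[11,8,5,44,66,1],{"quw":97,"sw":53,"wnr":21},[10,5,13,45],[20,21,71,37],{"j":37,"sls":40}]}
After op 2 (add /nbp/2/3 10): {"gtg":{"avf":{"n":6,"s":78},"sru":[31,98,47,36,79],"u":[1,78,27,54,77],"un":{"qrq":53,"rsj":33,"uu":38}},"hbn":{"a":[12,30,75,17],"rs":{"bnv":60,"f":39,"vs":66,"zk":7}},"nbp":[[11,8,5,44,66,1],{"quw":97,"sw":53,"wnr":21},[10,5,13,10,45],[20,21,71,37],{"j":37,"sls":40}]}
After op 3 (remove /nbp/2/4): {"gtg":{"avf":{"n":6,"s":78},"sru":[31,98,47,36,79],"u":[1,78,27,54,77],"un":{"qrq":53,"rsj":33,"uu":38}},"hbn":{"a":[12,30,75,17],"rs":{"bnv":60,"f":39,"vs":66,"zk":7}},"nbp":[[11,8,5,44,66,1],{"quw":97,"sw":53,"wnr":21},[10,5,13,10],[20,21,71,37],{"j":37,"sls":40}]}
After op 4 (replace /gtg/u/0 41): {"gtg":{"avf":{"n":6,"s":78},"sru":[31,98,47,36,79],"u":[41,78,27,54,77],"un":{"qrq":53,"rsj":33,"uu":38}},"hbn":{"a":[12,30,75,17],"rs":{"bnv":60,"f":39,"vs":66,"zk":7}},"nbp":[[11,8,5,44,66,1],{"quw":97,"sw":53,"wnr":21},[10,5,13,10],[20,21,71,37],{"j":37,"sls":40}]}
After op 5 (add /nbp 5): {"gtg":{"avf":{"n":6,"s":78},"sru":[31,98,47,36,79],"u":[41,78,27,54,77],"un":{"qrq":53,"rsj":33,"uu":38}},"hbn":{"a":[12,30,75,17],"rs":{"bnv":60,"f":39,"vs":66,"zk":7}},"nbp":5}
After op 6 (add /gtg/sru/5 3): {"gtg":{"avf":{"n":6,"s":78},"sru":[31,98,47,36,79,3],"u":[41,78,27,54,77],"un":{"qrq":53,"rsj":33,"uu":38}},"hbn":{"a":[12,30,75,17],"rs":{"bnv":60,"f":39,"vs":66,"zk":7}},"nbp":5}
After op 7 (add /gtg/de 98): {"gtg":{"avf":{"n":6,"s":78},"de":98,"sru":[31,98,47,36,79,3],"u":[41,78,27,54,77],"un":{"qrq":53,"rsj":33,"uu":38}},"hbn":{"a":[12,30,75,17],"rs":{"bnv":60,"f":39,"vs":66,"zk":7}},"nbp":5}
After op 8 (replace /hbn/a 24): {"gtg":{"avf":{"n":6,"s":78},"de":98,"sru":[31,98,47,36,79,3],"u":[41,78,27,54,77],"un":{"qrq":53,"rsj":33,"uu":38}},"hbn":{"a":24,"rs":{"bnv":60,"f":39,"vs":66,"zk":7}},"nbp":5}
After op 9 (replace /hbn/rs 93): {"gtg":{"avf":{"n":6,"s":78},"de":98,"sru":[31,98,47,36,79,3],"u":[41,78,27,54,77],"un":{"qrq":53,"rsj":33,"uu":38}},"hbn":{"a":24,"rs":93},"nbp":5}
After op 10 (replace /gtg/u/0 56): {"gtg":{"avf":{"n":6,"s":78},"de":98,"sru":[31,98,47,36,79,3],"u":[56,78,27,54,77],"un":{"qrq":53,"rsj":33,"uu":38}},"hbn":{"a":24,"rs":93},"nbp":5}
After op 11 (add /gtg/un/hyj 12): {"gtg":{"avf":{"n":6,"s":78},"de":98,"sru":[31,98,47,36,79,3],"u":[56,78,27,54,77],"un":{"hyj":12,"qrq":53,"rsj":33,"uu":38}},"hbn":{"a":24,"rs":93},"nbp":5}
After op 12 (replace /gtg/un/qrq 6): {"gtg":{"avf":{"n":6,"s":78},"de":98,"sru":[31,98,47,36,79,3],"u":[56,78,27,54,77],"un":{"hyj":12,"qrq":6,"rsj":33,"uu":38}},"hbn":{"a":24,"rs":93},"nbp":5}
After op 13 (add /e 90): {"e":90,"gtg":{"avf":{"n":6,"s":78},"de":98,"sru":[31,98,47,36,79,3],"u":[56,78,27,54,77],"un":{"hyj":12,"qrq":6,"rsj":33,"uu":38}},"hbn":{"a":24,"rs":93},"nbp":5}
After op 14 (replace /gtg/u/3 59): {"e":90,"gtg":{"avf":{"n":6,"s":78},"de":98,"sru":[31,98,47,36,79,3],"u":[56,78,27,59,77],"un":{"hyj":12,"qrq":6,"rsj":33,"uu":38}},"hbn":{"a":24,"rs":93},"nbp":5}
After op 15 (replace /nbp 90): {"e":90,"gtg":{"avf":{"n":6,"s":78},"de":98,"sru":[31,98,47,36,79,3],"u":[56,78,27,59,77],"un":{"hyj":12,"qrq":6,"rsj":33,"uu":38}},"hbn":{"a":24,"rs":93},"nbp":90}
After op 16 (add /gtg/sru/6 61): {"e":90,"gtg":{"avf":{"n":6,"s":78},"de":98,"sru":[31,98,47,36,79,3,61],"u":[56,78,27,59,77],"un":{"hyj":12,"qrq":6,"rsj":33,"uu":38}},"hbn":{"a":24,"rs":93},"nbp":90}
After op 17 (add /gtg/xmo 6): {"e":90,"gtg":{"avf":{"n":6,"s":78},"de":98,"sru":[31,98,47,36,79,3,61],"u":[56,78,27,59,77],"un":{"hyj":12,"qrq":6,"rsj":33,"uu":38},"xmo":6},"hbn":{"a":24,"rs":93},"nbp":90}
After op 18 (replace /gtg/u 2): {"e":90,"gtg":{"avf":{"n":6,"s":78},"de":98,"sru":[31,98,47,36,79,3,61],"u":2,"un":{"hyj":12,"qrq":6,"rsj":33,"uu":38},"xmo":6},"hbn":{"a":24,"rs":93},"nbp":90}
Value at /gtg/un/qrq: 6

Answer: 6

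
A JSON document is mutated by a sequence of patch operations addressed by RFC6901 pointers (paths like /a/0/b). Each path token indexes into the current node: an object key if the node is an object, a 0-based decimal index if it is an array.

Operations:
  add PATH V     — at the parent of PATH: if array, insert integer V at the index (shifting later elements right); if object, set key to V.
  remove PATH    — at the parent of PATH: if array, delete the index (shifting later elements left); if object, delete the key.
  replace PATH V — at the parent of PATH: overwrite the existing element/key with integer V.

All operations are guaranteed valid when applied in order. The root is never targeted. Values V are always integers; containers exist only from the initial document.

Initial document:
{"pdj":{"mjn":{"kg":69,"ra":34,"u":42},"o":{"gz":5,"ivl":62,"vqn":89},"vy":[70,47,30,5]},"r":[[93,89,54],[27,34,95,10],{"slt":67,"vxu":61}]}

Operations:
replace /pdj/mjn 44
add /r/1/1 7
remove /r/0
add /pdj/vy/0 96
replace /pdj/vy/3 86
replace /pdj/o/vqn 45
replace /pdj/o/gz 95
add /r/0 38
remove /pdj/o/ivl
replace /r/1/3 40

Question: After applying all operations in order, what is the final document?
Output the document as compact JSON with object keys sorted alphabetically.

Answer: {"pdj":{"mjn":44,"o":{"gz":95,"vqn":45},"vy":[96,70,47,86,5]},"r":[38,[27,7,34,40,10],{"slt":67,"vxu":61}]}

Derivation:
After op 1 (replace /pdj/mjn 44): {"pdj":{"mjn":44,"o":{"gz":5,"ivl":62,"vqn":89},"vy":[70,47,30,5]},"r":[[93,89,54],[27,34,95,10],{"slt":67,"vxu":61}]}
After op 2 (add /r/1/1 7): {"pdj":{"mjn":44,"o":{"gz":5,"ivl":62,"vqn":89},"vy":[70,47,30,5]},"r":[[93,89,54],[27,7,34,95,10],{"slt":67,"vxu":61}]}
After op 3 (remove /r/0): {"pdj":{"mjn":44,"o":{"gz":5,"ivl":62,"vqn":89},"vy":[70,47,30,5]},"r":[[27,7,34,95,10],{"slt":67,"vxu":61}]}
After op 4 (add /pdj/vy/0 96): {"pdj":{"mjn":44,"o":{"gz":5,"ivl":62,"vqn":89},"vy":[96,70,47,30,5]},"r":[[27,7,34,95,10],{"slt":67,"vxu":61}]}
After op 5 (replace /pdj/vy/3 86): {"pdj":{"mjn":44,"o":{"gz":5,"ivl":62,"vqn":89},"vy":[96,70,47,86,5]},"r":[[27,7,34,95,10],{"slt":67,"vxu":61}]}
After op 6 (replace /pdj/o/vqn 45): {"pdj":{"mjn":44,"o":{"gz":5,"ivl":62,"vqn":45},"vy":[96,70,47,86,5]},"r":[[27,7,34,95,10],{"slt":67,"vxu":61}]}
After op 7 (replace /pdj/o/gz 95): {"pdj":{"mjn":44,"o":{"gz":95,"ivl":62,"vqn":45},"vy":[96,70,47,86,5]},"r":[[27,7,34,95,10],{"slt":67,"vxu":61}]}
After op 8 (add /r/0 38): {"pdj":{"mjn":44,"o":{"gz":95,"ivl":62,"vqn":45},"vy":[96,70,47,86,5]},"r":[38,[27,7,34,95,10],{"slt":67,"vxu":61}]}
After op 9 (remove /pdj/o/ivl): {"pdj":{"mjn":44,"o":{"gz":95,"vqn":45},"vy":[96,70,47,86,5]},"r":[38,[27,7,34,95,10],{"slt":67,"vxu":61}]}
After op 10 (replace /r/1/3 40): {"pdj":{"mjn":44,"o":{"gz":95,"vqn":45},"vy":[96,70,47,86,5]},"r":[38,[27,7,34,40,10],{"slt":67,"vxu":61}]}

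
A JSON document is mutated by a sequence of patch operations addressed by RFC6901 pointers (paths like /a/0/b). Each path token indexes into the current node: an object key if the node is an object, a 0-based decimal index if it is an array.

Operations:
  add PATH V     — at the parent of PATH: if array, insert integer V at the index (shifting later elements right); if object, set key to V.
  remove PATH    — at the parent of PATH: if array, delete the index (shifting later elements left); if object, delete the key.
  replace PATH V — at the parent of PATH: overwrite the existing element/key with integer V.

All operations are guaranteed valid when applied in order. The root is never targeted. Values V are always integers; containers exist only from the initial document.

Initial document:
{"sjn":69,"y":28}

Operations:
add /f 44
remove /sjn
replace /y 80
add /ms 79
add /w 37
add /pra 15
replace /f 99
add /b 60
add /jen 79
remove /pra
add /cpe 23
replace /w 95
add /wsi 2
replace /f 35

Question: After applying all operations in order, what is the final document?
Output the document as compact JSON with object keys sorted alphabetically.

After op 1 (add /f 44): {"f":44,"sjn":69,"y":28}
After op 2 (remove /sjn): {"f":44,"y":28}
After op 3 (replace /y 80): {"f":44,"y":80}
After op 4 (add /ms 79): {"f":44,"ms":79,"y":80}
After op 5 (add /w 37): {"f":44,"ms":79,"w":37,"y":80}
After op 6 (add /pra 15): {"f":44,"ms":79,"pra":15,"w":37,"y":80}
After op 7 (replace /f 99): {"f":99,"ms":79,"pra":15,"w":37,"y":80}
After op 8 (add /b 60): {"b":60,"f":99,"ms":79,"pra":15,"w":37,"y":80}
After op 9 (add /jen 79): {"b":60,"f":99,"jen":79,"ms":79,"pra":15,"w":37,"y":80}
After op 10 (remove /pra): {"b":60,"f":99,"jen":79,"ms":79,"w":37,"y":80}
After op 11 (add /cpe 23): {"b":60,"cpe":23,"f":99,"jen":79,"ms":79,"w":37,"y":80}
After op 12 (replace /w 95): {"b":60,"cpe":23,"f":99,"jen":79,"ms":79,"w":95,"y":80}
After op 13 (add /wsi 2): {"b":60,"cpe":23,"f":99,"jen":79,"ms":79,"w":95,"wsi":2,"y":80}
After op 14 (replace /f 35): {"b":60,"cpe":23,"f":35,"jen":79,"ms":79,"w":95,"wsi":2,"y":80}

Answer: {"b":60,"cpe":23,"f":35,"jen":79,"ms":79,"w":95,"wsi":2,"y":80}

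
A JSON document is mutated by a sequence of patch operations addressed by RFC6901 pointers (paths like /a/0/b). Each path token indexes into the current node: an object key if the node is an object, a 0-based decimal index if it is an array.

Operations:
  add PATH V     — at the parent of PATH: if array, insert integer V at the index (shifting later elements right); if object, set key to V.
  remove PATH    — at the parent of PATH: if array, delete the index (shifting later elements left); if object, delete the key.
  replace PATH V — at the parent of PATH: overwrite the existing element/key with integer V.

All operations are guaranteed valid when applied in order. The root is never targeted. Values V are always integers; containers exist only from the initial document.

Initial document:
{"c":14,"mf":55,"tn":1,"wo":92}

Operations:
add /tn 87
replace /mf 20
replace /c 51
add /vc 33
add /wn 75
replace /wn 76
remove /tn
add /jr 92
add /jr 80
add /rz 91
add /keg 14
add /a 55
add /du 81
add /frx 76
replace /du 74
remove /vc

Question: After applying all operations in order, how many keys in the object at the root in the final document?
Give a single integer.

Answer: 10

Derivation:
After op 1 (add /tn 87): {"c":14,"mf":55,"tn":87,"wo":92}
After op 2 (replace /mf 20): {"c":14,"mf":20,"tn":87,"wo":92}
After op 3 (replace /c 51): {"c":51,"mf":20,"tn":87,"wo":92}
After op 4 (add /vc 33): {"c":51,"mf":20,"tn":87,"vc":33,"wo":92}
After op 5 (add /wn 75): {"c":51,"mf":20,"tn":87,"vc":33,"wn":75,"wo":92}
After op 6 (replace /wn 76): {"c":51,"mf":20,"tn":87,"vc":33,"wn":76,"wo":92}
After op 7 (remove /tn): {"c":51,"mf":20,"vc":33,"wn":76,"wo":92}
After op 8 (add /jr 92): {"c":51,"jr":92,"mf":20,"vc":33,"wn":76,"wo":92}
After op 9 (add /jr 80): {"c":51,"jr":80,"mf":20,"vc":33,"wn":76,"wo":92}
After op 10 (add /rz 91): {"c":51,"jr":80,"mf":20,"rz":91,"vc":33,"wn":76,"wo":92}
After op 11 (add /keg 14): {"c":51,"jr":80,"keg":14,"mf":20,"rz":91,"vc":33,"wn":76,"wo":92}
After op 12 (add /a 55): {"a":55,"c":51,"jr":80,"keg":14,"mf":20,"rz":91,"vc":33,"wn":76,"wo":92}
After op 13 (add /du 81): {"a":55,"c":51,"du":81,"jr":80,"keg":14,"mf":20,"rz":91,"vc":33,"wn":76,"wo":92}
After op 14 (add /frx 76): {"a":55,"c":51,"du":81,"frx":76,"jr":80,"keg":14,"mf":20,"rz":91,"vc":33,"wn":76,"wo":92}
After op 15 (replace /du 74): {"a":55,"c":51,"du":74,"frx":76,"jr":80,"keg":14,"mf":20,"rz":91,"vc":33,"wn":76,"wo":92}
After op 16 (remove /vc): {"a":55,"c":51,"du":74,"frx":76,"jr":80,"keg":14,"mf":20,"rz":91,"wn":76,"wo":92}
Size at the root: 10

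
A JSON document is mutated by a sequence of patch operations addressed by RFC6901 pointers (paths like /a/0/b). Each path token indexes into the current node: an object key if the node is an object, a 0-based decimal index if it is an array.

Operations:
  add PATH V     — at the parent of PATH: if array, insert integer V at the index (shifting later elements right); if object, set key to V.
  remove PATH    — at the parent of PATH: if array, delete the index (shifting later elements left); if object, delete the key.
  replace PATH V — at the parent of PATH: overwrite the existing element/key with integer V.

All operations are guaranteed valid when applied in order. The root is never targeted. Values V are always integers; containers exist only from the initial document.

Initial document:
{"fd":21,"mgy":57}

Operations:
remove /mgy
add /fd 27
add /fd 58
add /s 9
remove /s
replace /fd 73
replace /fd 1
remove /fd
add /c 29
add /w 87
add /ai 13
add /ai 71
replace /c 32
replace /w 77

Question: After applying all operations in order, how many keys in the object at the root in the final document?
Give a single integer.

After op 1 (remove /mgy): {"fd":21}
After op 2 (add /fd 27): {"fd":27}
After op 3 (add /fd 58): {"fd":58}
After op 4 (add /s 9): {"fd":58,"s":9}
After op 5 (remove /s): {"fd":58}
After op 6 (replace /fd 73): {"fd":73}
After op 7 (replace /fd 1): {"fd":1}
After op 8 (remove /fd): {}
After op 9 (add /c 29): {"c":29}
After op 10 (add /w 87): {"c":29,"w":87}
After op 11 (add /ai 13): {"ai":13,"c":29,"w":87}
After op 12 (add /ai 71): {"ai":71,"c":29,"w":87}
After op 13 (replace /c 32): {"ai":71,"c":32,"w":87}
After op 14 (replace /w 77): {"ai":71,"c":32,"w":77}
Size at the root: 3

Answer: 3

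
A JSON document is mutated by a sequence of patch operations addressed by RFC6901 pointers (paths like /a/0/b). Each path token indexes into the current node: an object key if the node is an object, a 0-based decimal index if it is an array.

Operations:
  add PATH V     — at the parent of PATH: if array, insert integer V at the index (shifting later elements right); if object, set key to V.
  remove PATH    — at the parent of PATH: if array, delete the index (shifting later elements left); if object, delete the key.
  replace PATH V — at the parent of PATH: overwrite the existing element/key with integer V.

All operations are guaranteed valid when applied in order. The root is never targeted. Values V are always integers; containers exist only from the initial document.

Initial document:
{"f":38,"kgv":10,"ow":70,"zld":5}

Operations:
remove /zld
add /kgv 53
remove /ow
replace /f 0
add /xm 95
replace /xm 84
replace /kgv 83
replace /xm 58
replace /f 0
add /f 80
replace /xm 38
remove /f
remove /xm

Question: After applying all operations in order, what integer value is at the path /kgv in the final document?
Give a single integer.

After op 1 (remove /zld): {"f":38,"kgv":10,"ow":70}
After op 2 (add /kgv 53): {"f":38,"kgv":53,"ow":70}
After op 3 (remove /ow): {"f":38,"kgv":53}
After op 4 (replace /f 0): {"f":0,"kgv":53}
After op 5 (add /xm 95): {"f":0,"kgv":53,"xm":95}
After op 6 (replace /xm 84): {"f":0,"kgv":53,"xm":84}
After op 7 (replace /kgv 83): {"f":0,"kgv":83,"xm":84}
After op 8 (replace /xm 58): {"f":0,"kgv":83,"xm":58}
After op 9 (replace /f 0): {"f":0,"kgv":83,"xm":58}
After op 10 (add /f 80): {"f":80,"kgv":83,"xm":58}
After op 11 (replace /xm 38): {"f":80,"kgv":83,"xm":38}
After op 12 (remove /f): {"kgv":83,"xm":38}
After op 13 (remove /xm): {"kgv":83}
Value at /kgv: 83

Answer: 83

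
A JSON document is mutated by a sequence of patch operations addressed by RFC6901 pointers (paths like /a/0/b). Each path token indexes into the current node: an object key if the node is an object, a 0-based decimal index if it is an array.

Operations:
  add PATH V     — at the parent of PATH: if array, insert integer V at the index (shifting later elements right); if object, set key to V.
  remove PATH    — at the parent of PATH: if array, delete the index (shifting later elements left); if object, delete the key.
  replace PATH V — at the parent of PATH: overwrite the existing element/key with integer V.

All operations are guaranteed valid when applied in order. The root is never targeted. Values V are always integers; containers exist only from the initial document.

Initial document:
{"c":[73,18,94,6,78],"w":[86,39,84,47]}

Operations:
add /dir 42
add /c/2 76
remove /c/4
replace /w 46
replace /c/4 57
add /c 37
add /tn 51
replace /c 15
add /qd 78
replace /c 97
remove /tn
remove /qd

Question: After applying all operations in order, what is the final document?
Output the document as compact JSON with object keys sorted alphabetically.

After op 1 (add /dir 42): {"c":[73,18,94,6,78],"dir":42,"w":[86,39,84,47]}
After op 2 (add /c/2 76): {"c":[73,18,76,94,6,78],"dir":42,"w":[86,39,84,47]}
After op 3 (remove /c/4): {"c":[73,18,76,94,78],"dir":42,"w":[86,39,84,47]}
After op 4 (replace /w 46): {"c":[73,18,76,94,78],"dir":42,"w":46}
After op 5 (replace /c/4 57): {"c":[73,18,76,94,57],"dir":42,"w":46}
After op 6 (add /c 37): {"c":37,"dir":42,"w":46}
After op 7 (add /tn 51): {"c":37,"dir":42,"tn":51,"w":46}
After op 8 (replace /c 15): {"c":15,"dir":42,"tn":51,"w":46}
After op 9 (add /qd 78): {"c":15,"dir":42,"qd":78,"tn":51,"w":46}
After op 10 (replace /c 97): {"c":97,"dir":42,"qd":78,"tn":51,"w":46}
After op 11 (remove /tn): {"c":97,"dir":42,"qd":78,"w":46}
After op 12 (remove /qd): {"c":97,"dir":42,"w":46}

Answer: {"c":97,"dir":42,"w":46}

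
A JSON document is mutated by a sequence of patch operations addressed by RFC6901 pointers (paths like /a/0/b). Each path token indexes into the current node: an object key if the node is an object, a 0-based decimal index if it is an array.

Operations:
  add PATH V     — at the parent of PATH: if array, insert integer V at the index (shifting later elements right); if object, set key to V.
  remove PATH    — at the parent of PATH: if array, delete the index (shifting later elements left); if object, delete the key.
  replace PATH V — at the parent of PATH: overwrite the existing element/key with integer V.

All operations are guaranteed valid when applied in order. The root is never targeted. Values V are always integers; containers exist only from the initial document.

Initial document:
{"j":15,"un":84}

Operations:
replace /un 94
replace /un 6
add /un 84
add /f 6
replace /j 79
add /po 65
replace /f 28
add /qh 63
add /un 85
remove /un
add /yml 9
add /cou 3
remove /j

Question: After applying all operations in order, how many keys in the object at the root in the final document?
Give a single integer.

Answer: 5

Derivation:
After op 1 (replace /un 94): {"j":15,"un":94}
After op 2 (replace /un 6): {"j":15,"un":6}
After op 3 (add /un 84): {"j":15,"un":84}
After op 4 (add /f 6): {"f":6,"j":15,"un":84}
After op 5 (replace /j 79): {"f":6,"j":79,"un":84}
After op 6 (add /po 65): {"f":6,"j":79,"po":65,"un":84}
After op 7 (replace /f 28): {"f":28,"j":79,"po":65,"un":84}
After op 8 (add /qh 63): {"f":28,"j":79,"po":65,"qh":63,"un":84}
After op 9 (add /un 85): {"f":28,"j":79,"po":65,"qh":63,"un":85}
After op 10 (remove /un): {"f":28,"j":79,"po":65,"qh":63}
After op 11 (add /yml 9): {"f":28,"j":79,"po":65,"qh":63,"yml":9}
After op 12 (add /cou 3): {"cou":3,"f":28,"j":79,"po":65,"qh":63,"yml":9}
After op 13 (remove /j): {"cou":3,"f":28,"po":65,"qh":63,"yml":9}
Size at the root: 5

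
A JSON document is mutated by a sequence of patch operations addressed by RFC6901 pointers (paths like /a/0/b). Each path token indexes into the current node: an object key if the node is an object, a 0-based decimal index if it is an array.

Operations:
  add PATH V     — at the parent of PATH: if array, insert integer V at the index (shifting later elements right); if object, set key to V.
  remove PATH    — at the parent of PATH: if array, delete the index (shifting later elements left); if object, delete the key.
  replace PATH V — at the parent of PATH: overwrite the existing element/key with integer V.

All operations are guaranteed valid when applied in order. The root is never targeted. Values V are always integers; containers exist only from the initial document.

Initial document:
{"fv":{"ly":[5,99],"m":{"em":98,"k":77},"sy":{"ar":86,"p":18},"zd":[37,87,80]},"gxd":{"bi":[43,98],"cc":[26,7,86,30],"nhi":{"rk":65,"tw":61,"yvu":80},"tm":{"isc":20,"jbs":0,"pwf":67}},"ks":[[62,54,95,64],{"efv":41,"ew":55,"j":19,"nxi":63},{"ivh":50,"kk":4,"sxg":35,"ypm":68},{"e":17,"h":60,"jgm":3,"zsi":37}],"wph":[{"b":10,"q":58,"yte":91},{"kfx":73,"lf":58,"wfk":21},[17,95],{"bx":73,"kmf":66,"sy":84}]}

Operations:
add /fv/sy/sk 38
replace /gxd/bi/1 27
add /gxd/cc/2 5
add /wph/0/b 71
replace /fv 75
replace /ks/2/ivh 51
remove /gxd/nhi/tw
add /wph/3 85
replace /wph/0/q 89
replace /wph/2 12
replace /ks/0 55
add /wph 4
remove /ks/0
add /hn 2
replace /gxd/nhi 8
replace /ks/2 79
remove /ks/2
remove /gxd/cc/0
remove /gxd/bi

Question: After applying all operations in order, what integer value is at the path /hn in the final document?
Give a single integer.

After op 1 (add /fv/sy/sk 38): {"fv":{"ly":[5,99],"m":{"em":98,"k":77},"sy":{"ar":86,"p":18,"sk":38},"zd":[37,87,80]},"gxd":{"bi":[43,98],"cc":[26,7,86,30],"nhi":{"rk":65,"tw":61,"yvu":80},"tm":{"isc":20,"jbs":0,"pwf":67}},"ks":[[62,54,95,64],{"efv":41,"ew":55,"j":19,"nxi":63},{"ivh":50,"kk":4,"sxg":35,"ypm":68},{"e":17,"h":60,"jgm":3,"zsi":37}],"wph":[{"b":10,"q":58,"yte":91},{"kfx":73,"lf":58,"wfk":21},[17,95],{"bx":73,"kmf":66,"sy":84}]}
After op 2 (replace /gxd/bi/1 27): {"fv":{"ly":[5,99],"m":{"em":98,"k":77},"sy":{"ar":86,"p":18,"sk":38},"zd":[37,87,80]},"gxd":{"bi":[43,27],"cc":[26,7,86,30],"nhi":{"rk":65,"tw":61,"yvu":80},"tm":{"isc":20,"jbs":0,"pwf":67}},"ks":[[62,54,95,64],{"efv":41,"ew":55,"j":19,"nxi":63},{"ivh":50,"kk":4,"sxg":35,"ypm":68},{"e":17,"h":60,"jgm":3,"zsi":37}],"wph":[{"b":10,"q":58,"yte":91},{"kfx":73,"lf":58,"wfk":21},[17,95],{"bx":73,"kmf":66,"sy":84}]}
After op 3 (add /gxd/cc/2 5): {"fv":{"ly":[5,99],"m":{"em":98,"k":77},"sy":{"ar":86,"p":18,"sk":38},"zd":[37,87,80]},"gxd":{"bi":[43,27],"cc":[26,7,5,86,30],"nhi":{"rk":65,"tw":61,"yvu":80},"tm":{"isc":20,"jbs":0,"pwf":67}},"ks":[[62,54,95,64],{"efv":41,"ew":55,"j":19,"nxi":63},{"ivh":50,"kk":4,"sxg":35,"ypm":68},{"e":17,"h":60,"jgm":3,"zsi":37}],"wph":[{"b":10,"q":58,"yte":91},{"kfx":73,"lf":58,"wfk":21},[17,95],{"bx":73,"kmf":66,"sy":84}]}
After op 4 (add /wph/0/b 71): {"fv":{"ly":[5,99],"m":{"em":98,"k":77},"sy":{"ar":86,"p":18,"sk":38},"zd":[37,87,80]},"gxd":{"bi":[43,27],"cc":[26,7,5,86,30],"nhi":{"rk":65,"tw":61,"yvu":80},"tm":{"isc":20,"jbs":0,"pwf":67}},"ks":[[62,54,95,64],{"efv":41,"ew":55,"j":19,"nxi":63},{"ivh":50,"kk":4,"sxg":35,"ypm":68},{"e":17,"h":60,"jgm":3,"zsi":37}],"wph":[{"b":71,"q":58,"yte":91},{"kfx":73,"lf":58,"wfk":21},[17,95],{"bx":73,"kmf":66,"sy":84}]}
After op 5 (replace /fv 75): {"fv":75,"gxd":{"bi":[43,27],"cc":[26,7,5,86,30],"nhi":{"rk":65,"tw":61,"yvu":80},"tm":{"isc":20,"jbs":0,"pwf":67}},"ks":[[62,54,95,64],{"efv":41,"ew":55,"j":19,"nxi":63},{"ivh":50,"kk":4,"sxg":35,"ypm":68},{"e":17,"h":60,"jgm":3,"zsi":37}],"wph":[{"b":71,"q":58,"yte":91},{"kfx":73,"lf":58,"wfk":21},[17,95],{"bx":73,"kmf":66,"sy":84}]}
After op 6 (replace /ks/2/ivh 51): {"fv":75,"gxd":{"bi":[43,27],"cc":[26,7,5,86,30],"nhi":{"rk":65,"tw":61,"yvu":80},"tm":{"isc":20,"jbs":0,"pwf":67}},"ks":[[62,54,95,64],{"efv":41,"ew":55,"j":19,"nxi":63},{"ivh":51,"kk":4,"sxg":35,"ypm":68},{"e":17,"h":60,"jgm":3,"zsi":37}],"wph":[{"b":71,"q":58,"yte":91},{"kfx":73,"lf":58,"wfk":21},[17,95],{"bx":73,"kmf":66,"sy":84}]}
After op 7 (remove /gxd/nhi/tw): {"fv":75,"gxd":{"bi":[43,27],"cc":[26,7,5,86,30],"nhi":{"rk":65,"yvu":80},"tm":{"isc":20,"jbs":0,"pwf":67}},"ks":[[62,54,95,64],{"efv":41,"ew":55,"j":19,"nxi":63},{"ivh":51,"kk":4,"sxg":35,"ypm":68},{"e":17,"h":60,"jgm":3,"zsi":37}],"wph":[{"b":71,"q":58,"yte":91},{"kfx":73,"lf":58,"wfk":21},[17,95],{"bx":73,"kmf":66,"sy":84}]}
After op 8 (add /wph/3 85): {"fv":75,"gxd":{"bi":[43,27],"cc":[26,7,5,86,30],"nhi":{"rk":65,"yvu":80},"tm":{"isc":20,"jbs":0,"pwf":67}},"ks":[[62,54,95,64],{"efv":41,"ew":55,"j":19,"nxi":63},{"ivh":51,"kk":4,"sxg":35,"ypm":68},{"e":17,"h":60,"jgm":3,"zsi":37}],"wph":[{"b":71,"q":58,"yte":91},{"kfx":73,"lf":58,"wfk":21},[17,95],85,{"bx":73,"kmf":66,"sy":84}]}
After op 9 (replace /wph/0/q 89): {"fv":75,"gxd":{"bi":[43,27],"cc":[26,7,5,86,30],"nhi":{"rk":65,"yvu":80},"tm":{"isc":20,"jbs":0,"pwf":67}},"ks":[[62,54,95,64],{"efv":41,"ew":55,"j":19,"nxi":63},{"ivh":51,"kk":4,"sxg":35,"ypm":68},{"e":17,"h":60,"jgm":3,"zsi":37}],"wph":[{"b":71,"q":89,"yte":91},{"kfx":73,"lf":58,"wfk":21},[17,95],85,{"bx":73,"kmf":66,"sy":84}]}
After op 10 (replace /wph/2 12): {"fv":75,"gxd":{"bi":[43,27],"cc":[26,7,5,86,30],"nhi":{"rk":65,"yvu":80},"tm":{"isc":20,"jbs":0,"pwf":67}},"ks":[[62,54,95,64],{"efv":41,"ew":55,"j":19,"nxi":63},{"ivh":51,"kk":4,"sxg":35,"ypm":68},{"e":17,"h":60,"jgm":3,"zsi":37}],"wph":[{"b":71,"q":89,"yte":91},{"kfx":73,"lf":58,"wfk":21},12,85,{"bx":73,"kmf":66,"sy":84}]}
After op 11 (replace /ks/0 55): {"fv":75,"gxd":{"bi":[43,27],"cc":[26,7,5,86,30],"nhi":{"rk":65,"yvu":80},"tm":{"isc":20,"jbs":0,"pwf":67}},"ks":[55,{"efv":41,"ew":55,"j":19,"nxi":63},{"ivh":51,"kk":4,"sxg":35,"ypm":68},{"e":17,"h":60,"jgm":3,"zsi":37}],"wph":[{"b":71,"q":89,"yte":91},{"kfx":73,"lf":58,"wfk":21},12,85,{"bx":73,"kmf":66,"sy":84}]}
After op 12 (add /wph 4): {"fv":75,"gxd":{"bi":[43,27],"cc":[26,7,5,86,30],"nhi":{"rk":65,"yvu":80},"tm":{"isc":20,"jbs":0,"pwf":67}},"ks":[55,{"efv":41,"ew":55,"j":19,"nxi":63},{"ivh":51,"kk":4,"sxg":35,"ypm":68},{"e":17,"h":60,"jgm":3,"zsi":37}],"wph":4}
After op 13 (remove /ks/0): {"fv":75,"gxd":{"bi":[43,27],"cc":[26,7,5,86,30],"nhi":{"rk":65,"yvu":80},"tm":{"isc":20,"jbs":0,"pwf":67}},"ks":[{"efv":41,"ew":55,"j":19,"nxi":63},{"ivh":51,"kk":4,"sxg":35,"ypm":68},{"e":17,"h":60,"jgm":3,"zsi":37}],"wph":4}
After op 14 (add /hn 2): {"fv":75,"gxd":{"bi":[43,27],"cc":[26,7,5,86,30],"nhi":{"rk":65,"yvu":80},"tm":{"isc":20,"jbs":0,"pwf":67}},"hn":2,"ks":[{"efv":41,"ew":55,"j":19,"nxi":63},{"ivh":51,"kk":4,"sxg":35,"ypm":68},{"e":17,"h":60,"jgm":3,"zsi":37}],"wph":4}
After op 15 (replace /gxd/nhi 8): {"fv":75,"gxd":{"bi":[43,27],"cc":[26,7,5,86,30],"nhi":8,"tm":{"isc":20,"jbs":0,"pwf":67}},"hn":2,"ks":[{"efv":41,"ew":55,"j":19,"nxi":63},{"ivh":51,"kk":4,"sxg":35,"ypm":68},{"e":17,"h":60,"jgm":3,"zsi":37}],"wph":4}
After op 16 (replace /ks/2 79): {"fv":75,"gxd":{"bi":[43,27],"cc":[26,7,5,86,30],"nhi":8,"tm":{"isc":20,"jbs":0,"pwf":67}},"hn":2,"ks":[{"efv":41,"ew":55,"j":19,"nxi":63},{"ivh":51,"kk":4,"sxg":35,"ypm":68},79],"wph":4}
After op 17 (remove /ks/2): {"fv":75,"gxd":{"bi":[43,27],"cc":[26,7,5,86,30],"nhi":8,"tm":{"isc":20,"jbs":0,"pwf":67}},"hn":2,"ks":[{"efv":41,"ew":55,"j":19,"nxi":63},{"ivh":51,"kk":4,"sxg":35,"ypm":68}],"wph":4}
After op 18 (remove /gxd/cc/0): {"fv":75,"gxd":{"bi":[43,27],"cc":[7,5,86,30],"nhi":8,"tm":{"isc":20,"jbs":0,"pwf":67}},"hn":2,"ks":[{"efv":41,"ew":55,"j":19,"nxi":63},{"ivh":51,"kk":4,"sxg":35,"ypm":68}],"wph":4}
After op 19 (remove /gxd/bi): {"fv":75,"gxd":{"cc":[7,5,86,30],"nhi":8,"tm":{"isc":20,"jbs":0,"pwf":67}},"hn":2,"ks":[{"efv":41,"ew":55,"j":19,"nxi":63},{"ivh":51,"kk":4,"sxg":35,"ypm":68}],"wph":4}
Value at /hn: 2

Answer: 2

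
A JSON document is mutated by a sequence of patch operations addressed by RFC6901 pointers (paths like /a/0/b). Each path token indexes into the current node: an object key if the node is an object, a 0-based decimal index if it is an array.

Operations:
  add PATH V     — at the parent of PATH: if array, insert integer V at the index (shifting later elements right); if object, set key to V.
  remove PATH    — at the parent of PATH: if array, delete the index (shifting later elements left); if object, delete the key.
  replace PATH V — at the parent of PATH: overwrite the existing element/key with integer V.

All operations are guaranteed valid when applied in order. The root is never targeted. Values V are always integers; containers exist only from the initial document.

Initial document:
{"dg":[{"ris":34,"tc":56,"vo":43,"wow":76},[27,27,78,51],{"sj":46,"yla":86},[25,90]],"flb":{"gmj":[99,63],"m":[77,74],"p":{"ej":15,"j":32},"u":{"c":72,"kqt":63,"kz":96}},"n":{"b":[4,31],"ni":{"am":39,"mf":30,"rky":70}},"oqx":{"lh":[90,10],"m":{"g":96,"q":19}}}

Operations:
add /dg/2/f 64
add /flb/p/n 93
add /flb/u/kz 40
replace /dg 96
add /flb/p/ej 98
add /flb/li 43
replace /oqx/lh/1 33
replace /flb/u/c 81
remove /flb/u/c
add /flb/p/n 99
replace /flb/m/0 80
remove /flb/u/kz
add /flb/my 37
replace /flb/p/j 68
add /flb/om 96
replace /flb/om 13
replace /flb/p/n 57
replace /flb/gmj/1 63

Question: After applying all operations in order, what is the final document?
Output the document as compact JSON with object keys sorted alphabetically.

Answer: {"dg":96,"flb":{"gmj":[99,63],"li":43,"m":[80,74],"my":37,"om":13,"p":{"ej":98,"j":68,"n":57},"u":{"kqt":63}},"n":{"b":[4,31],"ni":{"am":39,"mf":30,"rky":70}},"oqx":{"lh":[90,33],"m":{"g":96,"q":19}}}

Derivation:
After op 1 (add /dg/2/f 64): {"dg":[{"ris":34,"tc":56,"vo":43,"wow":76},[27,27,78,51],{"f":64,"sj":46,"yla":86},[25,90]],"flb":{"gmj":[99,63],"m":[77,74],"p":{"ej":15,"j":32},"u":{"c":72,"kqt":63,"kz":96}},"n":{"b":[4,31],"ni":{"am":39,"mf":30,"rky":70}},"oqx":{"lh":[90,10],"m":{"g":96,"q":19}}}
After op 2 (add /flb/p/n 93): {"dg":[{"ris":34,"tc":56,"vo":43,"wow":76},[27,27,78,51],{"f":64,"sj":46,"yla":86},[25,90]],"flb":{"gmj":[99,63],"m":[77,74],"p":{"ej":15,"j":32,"n":93},"u":{"c":72,"kqt":63,"kz":96}},"n":{"b":[4,31],"ni":{"am":39,"mf":30,"rky":70}},"oqx":{"lh":[90,10],"m":{"g":96,"q":19}}}
After op 3 (add /flb/u/kz 40): {"dg":[{"ris":34,"tc":56,"vo":43,"wow":76},[27,27,78,51],{"f":64,"sj":46,"yla":86},[25,90]],"flb":{"gmj":[99,63],"m":[77,74],"p":{"ej":15,"j":32,"n":93},"u":{"c":72,"kqt":63,"kz":40}},"n":{"b":[4,31],"ni":{"am":39,"mf":30,"rky":70}},"oqx":{"lh":[90,10],"m":{"g":96,"q":19}}}
After op 4 (replace /dg 96): {"dg":96,"flb":{"gmj":[99,63],"m":[77,74],"p":{"ej":15,"j":32,"n":93},"u":{"c":72,"kqt":63,"kz":40}},"n":{"b":[4,31],"ni":{"am":39,"mf":30,"rky":70}},"oqx":{"lh":[90,10],"m":{"g":96,"q":19}}}
After op 5 (add /flb/p/ej 98): {"dg":96,"flb":{"gmj":[99,63],"m":[77,74],"p":{"ej":98,"j":32,"n":93},"u":{"c":72,"kqt":63,"kz":40}},"n":{"b":[4,31],"ni":{"am":39,"mf":30,"rky":70}},"oqx":{"lh":[90,10],"m":{"g":96,"q":19}}}
After op 6 (add /flb/li 43): {"dg":96,"flb":{"gmj":[99,63],"li":43,"m":[77,74],"p":{"ej":98,"j":32,"n":93},"u":{"c":72,"kqt":63,"kz":40}},"n":{"b":[4,31],"ni":{"am":39,"mf":30,"rky":70}},"oqx":{"lh":[90,10],"m":{"g":96,"q":19}}}
After op 7 (replace /oqx/lh/1 33): {"dg":96,"flb":{"gmj":[99,63],"li":43,"m":[77,74],"p":{"ej":98,"j":32,"n":93},"u":{"c":72,"kqt":63,"kz":40}},"n":{"b":[4,31],"ni":{"am":39,"mf":30,"rky":70}},"oqx":{"lh":[90,33],"m":{"g":96,"q":19}}}
After op 8 (replace /flb/u/c 81): {"dg":96,"flb":{"gmj":[99,63],"li":43,"m":[77,74],"p":{"ej":98,"j":32,"n":93},"u":{"c":81,"kqt":63,"kz":40}},"n":{"b":[4,31],"ni":{"am":39,"mf":30,"rky":70}},"oqx":{"lh":[90,33],"m":{"g":96,"q":19}}}
After op 9 (remove /flb/u/c): {"dg":96,"flb":{"gmj":[99,63],"li":43,"m":[77,74],"p":{"ej":98,"j":32,"n":93},"u":{"kqt":63,"kz":40}},"n":{"b":[4,31],"ni":{"am":39,"mf":30,"rky":70}},"oqx":{"lh":[90,33],"m":{"g":96,"q":19}}}
After op 10 (add /flb/p/n 99): {"dg":96,"flb":{"gmj":[99,63],"li":43,"m":[77,74],"p":{"ej":98,"j":32,"n":99},"u":{"kqt":63,"kz":40}},"n":{"b":[4,31],"ni":{"am":39,"mf":30,"rky":70}},"oqx":{"lh":[90,33],"m":{"g":96,"q":19}}}
After op 11 (replace /flb/m/0 80): {"dg":96,"flb":{"gmj":[99,63],"li":43,"m":[80,74],"p":{"ej":98,"j":32,"n":99},"u":{"kqt":63,"kz":40}},"n":{"b":[4,31],"ni":{"am":39,"mf":30,"rky":70}},"oqx":{"lh":[90,33],"m":{"g":96,"q":19}}}
After op 12 (remove /flb/u/kz): {"dg":96,"flb":{"gmj":[99,63],"li":43,"m":[80,74],"p":{"ej":98,"j":32,"n":99},"u":{"kqt":63}},"n":{"b":[4,31],"ni":{"am":39,"mf":30,"rky":70}},"oqx":{"lh":[90,33],"m":{"g":96,"q":19}}}
After op 13 (add /flb/my 37): {"dg":96,"flb":{"gmj":[99,63],"li":43,"m":[80,74],"my":37,"p":{"ej":98,"j":32,"n":99},"u":{"kqt":63}},"n":{"b":[4,31],"ni":{"am":39,"mf":30,"rky":70}},"oqx":{"lh":[90,33],"m":{"g":96,"q":19}}}
After op 14 (replace /flb/p/j 68): {"dg":96,"flb":{"gmj":[99,63],"li":43,"m":[80,74],"my":37,"p":{"ej":98,"j":68,"n":99},"u":{"kqt":63}},"n":{"b":[4,31],"ni":{"am":39,"mf":30,"rky":70}},"oqx":{"lh":[90,33],"m":{"g":96,"q":19}}}
After op 15 (add /flb/om 96): {"dg":96,"flb":{"gmj":[99,63],"li":43,"m":[80,74],"my":37,"om":96,"p":{"ej":98,"j":68,"n":99},"u":{"kqt":63}},"n":{"b":[4,31],"ni":{"am":39,"mf":30,"rky":70}},"oqx":{"lh":[90,33],"m":{"g":96,"q":19}}}
After op 16 (replace /flb/om 13): {"dg":96,"flb":{"gmj":[99,63],"li":43,"m":[80,74],"my":37,"om":13,"p":{"ej":98,"j":68,"n":99},"u":{"kqt":63}},"n":{"b":[4,31],"ni":{"am":39,"mf":30,"rky":70}},"oqx":{"lh":[90,33],"m":{"g":96,"q":19}}}
After op 17 (replace /flb/p/n 57): {"dg":96,"flb":{"gmj":[99,63],"li":43,"m":[80,74],"my":37,"om":13,"p":{"ej":98,"j":68,"n":57},"u":{"kqt":63}},"n":{"b":[4,31],"ni":{"am":39,"mf":30,"rky":70}},"oqx":{"lh":[90,33],"m":{"g":96,"q":19}}}
After op 18 (replace /flb/gmj/1 63): {"dg":96,"flb":{"gmj":[99,63],"li":43,"m":[80,74],"my":37,"om":13,"p":{"ej":98,"j":68,"n":57},"u":{"kqt":63}},"n":{"b":[4,31],"ni":{"am":39,"mf":30,"rky":70}},"oqx":{"lh":[90,33],"m":{"g":96,"q":19}}}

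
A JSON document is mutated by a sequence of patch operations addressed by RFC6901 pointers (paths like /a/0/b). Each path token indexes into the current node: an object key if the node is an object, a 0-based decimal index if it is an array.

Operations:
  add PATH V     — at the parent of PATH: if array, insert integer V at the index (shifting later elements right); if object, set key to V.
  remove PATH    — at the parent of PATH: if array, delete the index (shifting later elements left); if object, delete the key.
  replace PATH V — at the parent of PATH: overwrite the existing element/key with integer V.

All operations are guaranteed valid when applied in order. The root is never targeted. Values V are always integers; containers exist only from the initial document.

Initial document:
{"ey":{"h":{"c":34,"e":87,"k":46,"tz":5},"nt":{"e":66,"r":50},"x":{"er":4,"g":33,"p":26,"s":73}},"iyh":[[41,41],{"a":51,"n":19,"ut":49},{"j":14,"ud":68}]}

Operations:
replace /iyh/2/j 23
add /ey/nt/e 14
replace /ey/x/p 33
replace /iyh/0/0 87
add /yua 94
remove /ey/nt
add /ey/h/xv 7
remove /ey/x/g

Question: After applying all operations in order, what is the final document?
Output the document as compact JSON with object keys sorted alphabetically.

After op 1 (replace /iyh/2/j 23): {"ey":{"h":{"c":34,"e":87,"k":46,"tz":5},"nt":{"e":66,"r":50},"x":{"er":4,"g":33,"p":26,"s":73}},"iyh":[[41,41],{"a":51,"n":19,"ut":49},{"j":23,"ud":68}]}
After op 2 (add /ey/nt/e 14): {"ey":{"h":{"c":34,"e":87,"k":46,"tz":5},"nt":{"e":14,"r":50},"x":{"er":4,"g":33,"p":26,"s":73}},"iyh":[[41,41],{"a":51,"n":19,"ut":49},{"j":23,"ud":68}]}
After op 3 (replace /ey/x/p 33): {"ey":{"h":{"c":34,"e":87,"k":46,"tz":5},"nt":{"e":14,"r":50},"x":{"er":4,"g":33,"p":33,"s":73}},"iyh":[[41,41],{"a":51,"n":19,"ut":49},{"j":23,"ud":68}]}
After op 4 (replace /iyh/0/0 87): {"ey":{"h":{"c":34,"e":87,"k":46,"tz":5},"nt":{"e":14,"r":50},"x":{"er":4,"g":33,"p":33,"s":73}},"iyh":[[87,41],{"a":51,"n":19,"ut":49},{"j":23,"ud":68}]}
After op 5 (add /yua 94): {"ey":{"h":{"c":34,"e":87,"k":46,"tz":5},"nt":{"e":14,"r":50},"x":{"er":4,"g":33,"p":33,"s":73}},"iyh":[[87,41],{"a":51,"n":19,"ut":49},{"j":23,"ud":68}],"yua":94}
After op 6 (remove /ey/nt): {"ey":{"h":{"c":34,"e":87,"k":46,"tz":5},"x":{"er":4,"g":33,"p":33,"s":73}},"iyh":[[87,41],{"a":51,"n":19,"ut":49},{"j":23,"ud":68}],"yua":94}
After op 7 (add /ey/h/xv 7): {"ey":{"h":{"c":34,"e":87,"k":46,"tz":5,"xv":7},"x":{"er":4,"g":33,"p":33,"s":73}},"iyh":[[87,41],{"a":51,"n":19,"ut":49},{"j":23,"ud":68}],"yua":94}
After op 8 (remove /ey/x/g): {"ey":{"h":{"c":34,"e":87,"k":46,"tz":5,"xv":7},"x":{"er":4,"p":33,"s":73}},"iyh":[[87,41],{"a":51,"n":19,"ut":49},{"j":23,"ud":68}],"yua":94}

Answer: {"ey":{"h":{"c":34,"e":87,"k":46,"tz":5,"xv":7},"x":{"er":4,"p":33,"s":73}},"iyh":[[87,41],{"a":51,"n":19,"ut":49},{"j":23,"ud":68}],"yua":94}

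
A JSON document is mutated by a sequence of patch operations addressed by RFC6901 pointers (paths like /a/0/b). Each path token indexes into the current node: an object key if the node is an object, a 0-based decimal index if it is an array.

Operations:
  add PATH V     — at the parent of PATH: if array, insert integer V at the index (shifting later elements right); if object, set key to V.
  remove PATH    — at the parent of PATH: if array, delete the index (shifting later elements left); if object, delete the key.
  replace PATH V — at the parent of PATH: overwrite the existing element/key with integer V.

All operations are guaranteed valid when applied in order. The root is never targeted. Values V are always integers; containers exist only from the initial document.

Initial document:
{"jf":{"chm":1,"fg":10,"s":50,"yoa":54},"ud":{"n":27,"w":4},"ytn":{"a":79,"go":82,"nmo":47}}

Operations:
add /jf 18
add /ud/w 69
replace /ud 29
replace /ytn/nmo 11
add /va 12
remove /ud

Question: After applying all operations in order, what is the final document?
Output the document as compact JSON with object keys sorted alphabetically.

Answer: {"jf":18,"va":12,"ytn":{"a":79,"go":82,"nmo":11}}

Derivation:
After op 1 (add /jf 18): {"jf":18,"ud":{"n":27,"w":4},"ytn":{"a":79,"go":82,"nmo":47}}
After op 2 (add /ud/w 69): {"jf":18,"ud":{"n":27,"w":69},"ytn":{"a":79,"go":82,"nmo":47}}
After op 3 (replace /ud 29): {"jf":18,"ud":29,"ytn":{"a":79,"go":82,"nmo":47}}
After op 4 (replace /ytn/nmo 11): {"jf":18,"ud":29,"ytn":{"a":79,"go":82,"nmo":11}}
After op 5 (add /va 12): {"jf":18,"ud":29,"va":12,"ytn":{"a":79,"go":82,"nmo":11}}
After op 6 (remove /ud): {"jf":18,"va":12,"ytn":{"a":79,"go":82,"nmo":11}}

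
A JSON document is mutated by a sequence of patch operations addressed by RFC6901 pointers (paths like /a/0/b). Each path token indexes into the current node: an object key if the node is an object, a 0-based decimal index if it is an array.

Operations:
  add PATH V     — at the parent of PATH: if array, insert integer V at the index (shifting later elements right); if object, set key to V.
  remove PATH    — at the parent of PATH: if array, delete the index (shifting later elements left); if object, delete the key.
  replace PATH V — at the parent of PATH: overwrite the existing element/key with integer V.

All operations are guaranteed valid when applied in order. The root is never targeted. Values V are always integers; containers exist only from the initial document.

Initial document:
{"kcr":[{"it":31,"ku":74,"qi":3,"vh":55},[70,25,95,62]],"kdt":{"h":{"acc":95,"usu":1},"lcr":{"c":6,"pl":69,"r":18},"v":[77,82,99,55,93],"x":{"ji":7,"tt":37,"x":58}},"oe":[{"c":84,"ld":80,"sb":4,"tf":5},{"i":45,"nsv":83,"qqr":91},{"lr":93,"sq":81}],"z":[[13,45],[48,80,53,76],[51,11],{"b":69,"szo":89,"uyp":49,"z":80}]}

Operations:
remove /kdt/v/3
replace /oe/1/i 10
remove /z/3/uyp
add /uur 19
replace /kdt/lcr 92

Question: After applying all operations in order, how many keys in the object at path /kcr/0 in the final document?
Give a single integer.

Answer: 4

Derivation:
After op 1 (remove /kdt/v/3): {"kcr":[{"it":31,"ku":74,"qi":3,"vh":55},[70,25,95,62]],"kdt":{"h":{"acc":95,"usu":1},"lcr":{"c":6,"pl":69,"r":18},"v":[77,82,99,93],"x":{"ji":7,"tt":37,"x":58}},"oe":[{"c":84,"ld":80,"sb":4,"tf":5},{"i":45,"nsv":83,"qqr":91},{"lr":93,"sq":81}],"z":[[13,45],[48,80,53,76],[51,11],{"b":69,"szo":89,"uyp":49,"z":80}]}
After op 2 (replace /oe/1/i 10): {"kcr":[{"it":31,"ku":74,"qi":3,"vh":55},[70,25,95,62]],"kdt":{"h":{"acc":95,"usu":1},"lcr":{"c":6,"pl":69,"r":18},"v":[77,82,99,93],"x":{"ji":7,"tt":37,"x":58}},"oe":[{"c":84,"ld":80,"sb":4,"tf":5},{"i":10,"nsv":83,"qqr":91},{"lr":93,"sq":81}],"z":[[13,45],[48,80,53,76],[51,11],{"b":69,"szo":89,"uyp":49,"z":80}]}
After op 3 (remove /z/3/uyp): {"kcr":[{"it":31,"ku":74,"qi":3,"vh":55},[70,25,95,62]],"kdt":{"h":{"acc":95,"usu":1},"lcr":{"c":6,"pl":69,"r":18},"v":[77,82,99,93],"x":{"ji":7,"tt":37,"x":58}},"oe":[{"c":84,"ld":80,"sb":4,"tf":5},{"i":10,"nsv":83,"qqr":91},{"lr":93,"sq":81}],"z":[[13,45],[48,80,53,76],[51,11],{"b":69,"szo":89,"z":80}]}
After op 4 (add /uur 19): {"kcr":[{"it":31,"ku":74,"qi":3,"vh":55},[70,25,95,62]],"kdt":{"h":{"acc":95,"usu":1},"lcr":{"c":6,"pl":69,"r":18},"v":[77,82,99,93],"x":{"ji":7,"tt":37,"x":58}},"oe":[{"c":84,"ld":80,"sb":4,"tf":5},{"i":10,"nsv":83,"qqr":91},{"lr":93,"sq":81}],"uur":19,"z":[[13,45],[48,80,53,76],[51,11],{"b":69,"szo":89,"z":80}]}
After op 5 (replace /kdt/lcr 92): {"kcr":[{"it":31,"ku":74,"qi":3,"vh":55},[70,25,95,62]],"kdt":{"h":{"acc":95,"usu":1},"lcr":92,"v":[77,82,99,93],"x":{"ji":7,"tt":37,"x":58}},"oe":[{"c":84,"ld":80,"sb":4,"tf":5},{"i":10,"nsv":83,"qqr":91},{"lr":93,"sq":81}],"uur":19,"z":[[13,45],[48,80,53,76],[51,11],{"b":69,"szo":89,"z":80}]}
Size at path /kcr/0: 4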